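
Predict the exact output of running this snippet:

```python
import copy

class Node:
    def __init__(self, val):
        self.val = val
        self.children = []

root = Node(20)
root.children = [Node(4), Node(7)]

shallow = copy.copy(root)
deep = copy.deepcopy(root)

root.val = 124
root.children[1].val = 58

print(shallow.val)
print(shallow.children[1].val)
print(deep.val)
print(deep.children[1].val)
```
20
58
20
7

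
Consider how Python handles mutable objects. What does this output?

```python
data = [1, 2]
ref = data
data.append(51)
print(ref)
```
[1, 2, 51]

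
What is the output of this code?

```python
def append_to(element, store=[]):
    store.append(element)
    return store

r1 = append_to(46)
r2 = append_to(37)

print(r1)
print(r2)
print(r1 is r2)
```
[46, 37]
[46, 37]
True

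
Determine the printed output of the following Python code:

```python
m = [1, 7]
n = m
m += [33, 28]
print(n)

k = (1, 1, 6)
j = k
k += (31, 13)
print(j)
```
[1, 7, 33, 28]
(1, 1, 6)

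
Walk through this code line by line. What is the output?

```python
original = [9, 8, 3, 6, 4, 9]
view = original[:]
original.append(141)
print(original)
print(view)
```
[9, 8, 3, 6, 4, 9, 141]
[9, 8, 3, 6, 4, 9]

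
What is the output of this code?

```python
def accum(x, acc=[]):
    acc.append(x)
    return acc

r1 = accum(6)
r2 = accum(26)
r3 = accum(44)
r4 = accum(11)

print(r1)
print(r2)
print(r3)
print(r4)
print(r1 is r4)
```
[6, 26, 44, 11]
[6, 26, 44, 11]
[6, 26, 44, 11]
[6, 26, 44, 11]
True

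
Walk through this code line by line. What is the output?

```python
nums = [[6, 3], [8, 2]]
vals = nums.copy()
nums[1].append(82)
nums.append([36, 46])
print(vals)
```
[[6, 3], [8, 2, 82]]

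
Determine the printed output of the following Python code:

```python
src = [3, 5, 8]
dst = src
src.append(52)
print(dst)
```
[3, 5, 8, 52]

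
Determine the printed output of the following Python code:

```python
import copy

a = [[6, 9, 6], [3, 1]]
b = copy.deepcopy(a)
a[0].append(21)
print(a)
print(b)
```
[[6, 9, 6, 21], [3, 1]]
[[6, 9, 6], [3, 1]]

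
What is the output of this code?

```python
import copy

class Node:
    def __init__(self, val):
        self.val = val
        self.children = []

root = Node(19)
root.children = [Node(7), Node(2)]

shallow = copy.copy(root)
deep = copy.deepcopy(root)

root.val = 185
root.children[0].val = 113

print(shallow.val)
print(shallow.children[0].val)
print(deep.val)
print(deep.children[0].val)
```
19
113
19
7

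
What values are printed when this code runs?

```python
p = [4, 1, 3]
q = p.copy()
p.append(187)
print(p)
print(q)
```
[4, 1, 3, 187]
[4, 1, 3]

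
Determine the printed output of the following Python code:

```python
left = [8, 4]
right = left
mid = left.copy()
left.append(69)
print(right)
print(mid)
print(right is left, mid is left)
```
[8, 4, 69]
[8, 4]
True False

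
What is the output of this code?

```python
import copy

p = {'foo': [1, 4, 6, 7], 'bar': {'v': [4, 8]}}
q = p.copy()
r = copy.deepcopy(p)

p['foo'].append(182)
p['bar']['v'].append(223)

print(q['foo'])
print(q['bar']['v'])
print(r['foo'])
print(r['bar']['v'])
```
[1, 4, 6, 7, 182]
[4, 8, 223]
[1, 4, 6, 7]
[4, 8]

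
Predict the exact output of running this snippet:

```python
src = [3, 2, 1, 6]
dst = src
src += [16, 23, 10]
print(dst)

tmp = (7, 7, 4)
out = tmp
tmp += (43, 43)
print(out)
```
[3, 2, 1, 6, 16, 23, 10]
(7, 7, 4)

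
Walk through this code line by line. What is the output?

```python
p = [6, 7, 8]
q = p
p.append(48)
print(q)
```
[6, 7, 8, 48]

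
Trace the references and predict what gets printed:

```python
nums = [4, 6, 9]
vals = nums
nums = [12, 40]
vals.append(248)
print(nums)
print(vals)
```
[12, 40]
[4, 6, 9, 248]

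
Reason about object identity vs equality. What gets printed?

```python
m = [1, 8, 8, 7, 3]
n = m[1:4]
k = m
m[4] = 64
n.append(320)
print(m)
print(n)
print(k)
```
[1, 8, 8, 7, 64]
[8, 8, 7, 320]
[1, 8, 8, 7, 64]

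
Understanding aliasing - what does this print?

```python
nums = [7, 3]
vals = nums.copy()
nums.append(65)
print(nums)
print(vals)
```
[7, 3, 65]
[7, 3]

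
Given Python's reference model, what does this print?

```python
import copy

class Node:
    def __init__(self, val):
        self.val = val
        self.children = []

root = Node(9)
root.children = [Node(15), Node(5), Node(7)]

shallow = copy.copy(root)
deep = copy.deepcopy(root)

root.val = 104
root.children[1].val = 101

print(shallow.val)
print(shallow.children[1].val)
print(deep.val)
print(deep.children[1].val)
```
9
101
9
5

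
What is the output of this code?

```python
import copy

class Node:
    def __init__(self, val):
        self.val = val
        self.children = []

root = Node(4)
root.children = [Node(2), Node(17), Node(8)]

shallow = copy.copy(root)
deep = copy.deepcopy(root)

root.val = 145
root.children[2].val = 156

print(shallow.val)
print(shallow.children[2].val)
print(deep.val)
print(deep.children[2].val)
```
4
156
4
8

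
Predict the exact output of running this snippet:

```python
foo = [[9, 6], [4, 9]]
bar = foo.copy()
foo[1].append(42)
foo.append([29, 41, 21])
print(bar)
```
[[9, 6], [4, 9, 42]]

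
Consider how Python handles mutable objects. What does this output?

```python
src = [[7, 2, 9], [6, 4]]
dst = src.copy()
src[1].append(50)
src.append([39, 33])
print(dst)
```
[[7, 2, 9], [6, 4, 50]]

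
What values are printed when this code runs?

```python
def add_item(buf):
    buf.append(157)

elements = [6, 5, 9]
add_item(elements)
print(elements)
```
[6, 5, 9, 157]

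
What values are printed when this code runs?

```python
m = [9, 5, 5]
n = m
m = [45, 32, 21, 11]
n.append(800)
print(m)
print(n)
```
[45, 32, 21, 11]
[9, 5, 5, 800]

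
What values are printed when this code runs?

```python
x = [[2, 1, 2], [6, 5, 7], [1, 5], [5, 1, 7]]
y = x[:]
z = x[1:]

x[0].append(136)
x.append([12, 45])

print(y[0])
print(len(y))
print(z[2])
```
[2, 1, 2, 136]
4
[5, 1, 7]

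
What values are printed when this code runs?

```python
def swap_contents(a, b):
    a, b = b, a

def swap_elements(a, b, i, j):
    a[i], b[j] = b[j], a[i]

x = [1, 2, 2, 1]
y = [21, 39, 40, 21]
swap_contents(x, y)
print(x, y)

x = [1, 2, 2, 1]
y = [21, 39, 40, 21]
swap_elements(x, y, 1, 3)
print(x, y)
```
[1, 2, 2, 1] [21, 39, 40, 21]
[1, 21, 2, 1] [21, 39, 40, 2]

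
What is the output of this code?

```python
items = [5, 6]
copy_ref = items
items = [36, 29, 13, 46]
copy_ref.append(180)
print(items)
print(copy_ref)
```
[36, 29, 13, 46]
[5, 6, 180]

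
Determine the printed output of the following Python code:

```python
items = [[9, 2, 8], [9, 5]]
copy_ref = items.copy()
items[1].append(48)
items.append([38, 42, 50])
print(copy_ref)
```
[[9, 2, 8], [9, 5, 48]]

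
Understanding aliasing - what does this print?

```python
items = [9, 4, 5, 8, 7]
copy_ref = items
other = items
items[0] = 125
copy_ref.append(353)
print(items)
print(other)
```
[125, 4, 5, 8, 7, 353]
[125, 4, 5, 8, 7, 353]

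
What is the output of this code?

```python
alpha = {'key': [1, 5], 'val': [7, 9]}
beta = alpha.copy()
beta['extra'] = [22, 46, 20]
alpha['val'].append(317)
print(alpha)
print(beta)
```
{'key': [1, 5], 'val': [7, 9, 317]}
{'key': [1, 5], 'val': [7, 9, 317], 'extra': [22, 46, 20]}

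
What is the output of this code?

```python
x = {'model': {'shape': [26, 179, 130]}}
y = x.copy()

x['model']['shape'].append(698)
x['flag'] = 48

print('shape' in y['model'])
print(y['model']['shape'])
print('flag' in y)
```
True
[26, 179, 130, 698]
False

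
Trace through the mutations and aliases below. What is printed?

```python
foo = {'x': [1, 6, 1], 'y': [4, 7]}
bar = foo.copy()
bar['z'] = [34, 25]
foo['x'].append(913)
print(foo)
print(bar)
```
{'x': [1, 6, 1, 913], 'y': [4, 7]}
{'x': [1, 6, 1, 913], 'y': [4, 7], 'z': [34, 25]}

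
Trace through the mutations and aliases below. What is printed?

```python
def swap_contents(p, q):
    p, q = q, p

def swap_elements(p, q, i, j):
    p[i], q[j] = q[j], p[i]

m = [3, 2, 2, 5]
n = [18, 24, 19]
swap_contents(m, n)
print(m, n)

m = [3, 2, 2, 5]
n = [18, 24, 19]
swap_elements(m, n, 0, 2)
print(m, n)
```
[3, 2, 2, 5] [18, 24, 19]
[19, 2, 2, 5] [18, 24, 3]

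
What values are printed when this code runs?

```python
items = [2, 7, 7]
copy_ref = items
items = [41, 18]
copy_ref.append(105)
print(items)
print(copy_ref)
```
[41, 18]
[2, 7, 7, 105]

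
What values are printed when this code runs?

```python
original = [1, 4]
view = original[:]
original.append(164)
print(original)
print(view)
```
[1, 4, 164]
[1, 4]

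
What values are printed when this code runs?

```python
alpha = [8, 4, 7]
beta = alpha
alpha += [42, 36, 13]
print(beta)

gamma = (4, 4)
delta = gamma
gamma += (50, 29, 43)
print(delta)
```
[8, 4, 7, 42, 36, 13]
(4, 4)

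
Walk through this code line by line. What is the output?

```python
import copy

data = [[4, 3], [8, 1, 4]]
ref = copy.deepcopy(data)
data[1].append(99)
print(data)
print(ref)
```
[[4, 3], [8, 1, 4, 99]]
[[4, 3], [8, 1, 4]]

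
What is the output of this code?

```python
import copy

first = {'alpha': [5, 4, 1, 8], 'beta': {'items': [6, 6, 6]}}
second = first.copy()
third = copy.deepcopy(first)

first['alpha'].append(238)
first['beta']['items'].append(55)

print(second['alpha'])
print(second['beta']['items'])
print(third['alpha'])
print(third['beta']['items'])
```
[5, 4, 1, 8, 238]
[6, 6, 6, 55]
[5, 4, 1, 8]
[6, 6, 6]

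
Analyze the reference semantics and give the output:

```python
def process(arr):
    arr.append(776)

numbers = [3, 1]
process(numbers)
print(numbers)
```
[3, 1, 776]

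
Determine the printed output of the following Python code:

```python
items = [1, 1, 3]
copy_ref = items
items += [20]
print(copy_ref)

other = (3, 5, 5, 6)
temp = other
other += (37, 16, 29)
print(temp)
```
[1, 1, 3, 20]
(3, 5, 5, 6)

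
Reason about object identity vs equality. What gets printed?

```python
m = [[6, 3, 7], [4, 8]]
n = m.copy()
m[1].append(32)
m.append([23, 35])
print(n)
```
[[6, 3, 7], [4, 8, 32]]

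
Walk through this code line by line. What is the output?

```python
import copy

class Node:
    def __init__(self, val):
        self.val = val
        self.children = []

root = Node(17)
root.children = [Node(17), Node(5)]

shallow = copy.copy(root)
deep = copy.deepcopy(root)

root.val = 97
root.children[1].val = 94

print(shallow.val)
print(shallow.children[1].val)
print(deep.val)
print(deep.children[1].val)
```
17
94
17
5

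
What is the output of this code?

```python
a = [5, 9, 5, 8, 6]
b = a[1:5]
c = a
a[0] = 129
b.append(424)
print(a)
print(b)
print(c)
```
[129, 9, 5, 8, 6]
[9, 5, 8, 6, 424]
[129, 9, 5, 8, 6]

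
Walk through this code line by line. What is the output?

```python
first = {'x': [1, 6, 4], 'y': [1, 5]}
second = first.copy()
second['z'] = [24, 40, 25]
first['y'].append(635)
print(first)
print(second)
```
{'x': [1, 6, 4], 'y': [1, 5, 635]}
{'x': [1, 6, 4], 'y': [1, 5, 635], 'z': [24, 40, 25]}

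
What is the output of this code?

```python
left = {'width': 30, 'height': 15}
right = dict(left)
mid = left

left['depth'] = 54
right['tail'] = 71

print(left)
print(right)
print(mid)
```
{'width': 30, 'height': 15, 'depth': 54}
{'width': 30, 'height': 15, 'tail': 71}
{'width': 30, 'height': 15, 'depth': 54}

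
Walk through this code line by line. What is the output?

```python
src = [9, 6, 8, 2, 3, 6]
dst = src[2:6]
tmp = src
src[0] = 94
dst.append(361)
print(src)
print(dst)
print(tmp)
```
[94, 6, 8, 2, 3, 6]
[8, 2, 3, 6, 361]
[94, 6, 8, 2, 3, 6]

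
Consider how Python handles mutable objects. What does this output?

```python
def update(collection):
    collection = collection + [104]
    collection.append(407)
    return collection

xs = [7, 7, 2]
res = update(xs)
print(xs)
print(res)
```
[7, 7, 2]
[7, 7, 2, 104, 407]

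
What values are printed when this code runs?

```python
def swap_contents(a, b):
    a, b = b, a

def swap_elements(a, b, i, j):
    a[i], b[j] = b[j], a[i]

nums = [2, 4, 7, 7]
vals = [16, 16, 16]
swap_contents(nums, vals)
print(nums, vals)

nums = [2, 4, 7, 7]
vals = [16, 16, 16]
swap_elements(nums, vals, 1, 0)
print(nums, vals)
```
[2, 4, 7, 7] [16, 16, 16]
[2, 16, 7, 7] [4, 16, 16]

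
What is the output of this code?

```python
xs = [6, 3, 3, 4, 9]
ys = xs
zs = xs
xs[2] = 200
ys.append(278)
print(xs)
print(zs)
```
[6, 3, 200, 4, 9, 278]
[6, 3, 200, 4, 9, 278]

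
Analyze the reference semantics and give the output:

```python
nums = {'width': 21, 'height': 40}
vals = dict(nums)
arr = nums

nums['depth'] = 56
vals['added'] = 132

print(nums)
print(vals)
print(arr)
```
{'width': 21, 'height': 40, 'depth': 56}
{'width': 21, 'height': 40, 'added': 132}
{'width': 21, 'height': 40, 'depth': 56}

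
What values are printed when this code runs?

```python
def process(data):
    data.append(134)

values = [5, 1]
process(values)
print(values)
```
[5, 1, 134]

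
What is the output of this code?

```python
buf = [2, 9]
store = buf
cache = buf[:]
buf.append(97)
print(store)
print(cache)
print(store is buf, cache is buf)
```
[2, 9, 97]
[2, 9]
True False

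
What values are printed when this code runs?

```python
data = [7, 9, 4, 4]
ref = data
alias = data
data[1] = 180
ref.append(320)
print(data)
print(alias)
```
[7, 180, 4, 4, 320]
[7, 180, 4, 4, 320]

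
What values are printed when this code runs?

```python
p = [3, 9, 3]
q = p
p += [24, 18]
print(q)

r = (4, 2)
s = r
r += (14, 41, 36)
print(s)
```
[3, 9, 3, 24, 18]
(4, 2)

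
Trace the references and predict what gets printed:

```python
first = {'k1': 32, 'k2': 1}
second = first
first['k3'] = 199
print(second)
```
{'k1': 32, 'k2': 1, 'k3': 199}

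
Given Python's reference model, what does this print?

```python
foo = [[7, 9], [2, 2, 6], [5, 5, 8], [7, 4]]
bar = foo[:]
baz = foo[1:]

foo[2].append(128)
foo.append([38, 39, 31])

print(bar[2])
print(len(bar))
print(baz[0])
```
[5, 5, 8, 128]
4
[2, 2, 6]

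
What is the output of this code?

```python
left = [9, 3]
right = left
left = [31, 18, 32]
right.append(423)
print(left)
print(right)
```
[31, 18, 32]
[9, 3, 423]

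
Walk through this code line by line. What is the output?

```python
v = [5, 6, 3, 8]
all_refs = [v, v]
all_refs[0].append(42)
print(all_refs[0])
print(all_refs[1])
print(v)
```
[5, 6, 3, 8, 42]
[5, 6, 3, 8, 42]
[5, 6, 3, 8, 42]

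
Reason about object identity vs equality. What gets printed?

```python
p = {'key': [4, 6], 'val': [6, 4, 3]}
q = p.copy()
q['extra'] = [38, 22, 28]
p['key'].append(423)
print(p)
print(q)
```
{'key': [4, 6, 423], 'val': [6, 4, 3]}
{'key': [4, 6, 423], 'val': [6, 4, 3], 'extra': [38, 22, 28]}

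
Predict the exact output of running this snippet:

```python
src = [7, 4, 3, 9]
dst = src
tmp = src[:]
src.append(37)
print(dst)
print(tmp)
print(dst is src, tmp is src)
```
[7, 4, 3, 9, 37]
[7, 4, 3, 9]
True False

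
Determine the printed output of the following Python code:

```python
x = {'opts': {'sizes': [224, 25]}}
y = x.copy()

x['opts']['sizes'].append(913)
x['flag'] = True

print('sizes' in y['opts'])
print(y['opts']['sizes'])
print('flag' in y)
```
True
[224, 25, 913]
False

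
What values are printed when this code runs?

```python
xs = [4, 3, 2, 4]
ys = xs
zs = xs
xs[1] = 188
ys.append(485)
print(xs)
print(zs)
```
[4, 188, 2, 4, 485]
[4, 188, 2, 4, 485]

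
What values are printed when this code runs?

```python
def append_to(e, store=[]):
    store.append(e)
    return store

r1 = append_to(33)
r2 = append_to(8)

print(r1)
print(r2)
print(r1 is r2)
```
[33, 8]
[33, 8]
True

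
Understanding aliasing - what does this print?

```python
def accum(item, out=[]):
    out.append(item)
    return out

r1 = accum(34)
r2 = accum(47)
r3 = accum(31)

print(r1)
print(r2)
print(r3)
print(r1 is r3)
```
[34, 47, 31]
[34, 47, 31]
[34, 47, 31]
True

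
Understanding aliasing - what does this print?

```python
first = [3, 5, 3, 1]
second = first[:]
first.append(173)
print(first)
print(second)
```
[3, 5, 3, 1, 173]
[3, 5, 3, 1]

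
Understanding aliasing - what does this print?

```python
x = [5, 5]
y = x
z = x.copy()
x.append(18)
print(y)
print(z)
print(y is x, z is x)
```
[5, 5, 18]
[5, 5]
True False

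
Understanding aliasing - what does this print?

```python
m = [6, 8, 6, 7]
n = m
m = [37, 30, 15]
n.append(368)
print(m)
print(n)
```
[37, 30, 15]
[6, 8, 6, 7, 368]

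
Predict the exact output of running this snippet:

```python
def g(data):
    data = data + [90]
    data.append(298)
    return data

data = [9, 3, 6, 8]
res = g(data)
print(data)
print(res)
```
[9, 3, 6, 8]
[9, 3, 6, 8, 90, 298]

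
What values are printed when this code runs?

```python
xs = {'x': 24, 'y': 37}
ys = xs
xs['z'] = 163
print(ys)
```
{'x': 24, 'y': 37, 'z': 163}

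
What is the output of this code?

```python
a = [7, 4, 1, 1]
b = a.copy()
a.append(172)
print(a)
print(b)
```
[7, 4, 1, 1, 172]
[7, 4, 1, 1]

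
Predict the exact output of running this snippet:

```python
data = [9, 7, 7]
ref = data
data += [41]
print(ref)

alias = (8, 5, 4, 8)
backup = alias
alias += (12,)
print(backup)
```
[9, 7, 7, 41]
(8, 5, 4, 8)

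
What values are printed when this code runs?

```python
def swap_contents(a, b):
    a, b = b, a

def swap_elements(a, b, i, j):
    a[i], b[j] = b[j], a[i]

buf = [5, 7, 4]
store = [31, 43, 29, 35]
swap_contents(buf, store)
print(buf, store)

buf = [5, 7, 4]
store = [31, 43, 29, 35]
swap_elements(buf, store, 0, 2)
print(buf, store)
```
[5, 7, 4] [31, 43, 29, 35]
[29, 7, 4] [31, 43, 5, 35]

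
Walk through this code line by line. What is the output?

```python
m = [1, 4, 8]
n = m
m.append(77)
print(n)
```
[1, 4, 8, 77]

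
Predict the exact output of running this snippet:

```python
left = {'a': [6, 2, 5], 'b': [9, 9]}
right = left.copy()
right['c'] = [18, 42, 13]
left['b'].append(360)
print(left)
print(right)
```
{'a': [6, 2, 5], 'b': [9, 9, 360]}
{'a': [6, 2, 5], 'b': [9, 9, 360], 'c': [18, 42, 13]}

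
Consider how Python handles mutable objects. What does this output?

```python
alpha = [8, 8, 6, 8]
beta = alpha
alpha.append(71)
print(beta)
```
[8, 8, 6, 8, 71]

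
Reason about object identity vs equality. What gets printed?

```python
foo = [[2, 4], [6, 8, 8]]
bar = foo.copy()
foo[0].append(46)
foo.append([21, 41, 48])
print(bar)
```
[[2, 4, 46], [6, 8, 8]]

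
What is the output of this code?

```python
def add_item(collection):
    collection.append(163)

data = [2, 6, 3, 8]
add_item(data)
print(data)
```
[2, 6, 3, 8, 163]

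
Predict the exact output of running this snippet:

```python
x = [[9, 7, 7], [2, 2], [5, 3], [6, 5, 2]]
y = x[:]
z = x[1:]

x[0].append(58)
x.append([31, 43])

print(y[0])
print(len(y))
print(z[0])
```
[9, 7, 7, 58]
4
[2, 2]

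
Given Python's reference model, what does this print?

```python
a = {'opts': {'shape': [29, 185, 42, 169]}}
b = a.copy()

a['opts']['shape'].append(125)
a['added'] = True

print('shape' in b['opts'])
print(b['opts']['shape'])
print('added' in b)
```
True
[29, 185, 42, 169, 125]
False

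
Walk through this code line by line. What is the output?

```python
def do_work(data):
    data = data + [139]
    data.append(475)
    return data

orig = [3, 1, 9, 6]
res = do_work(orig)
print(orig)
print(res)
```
[3, 1, 9, 6]
[3, 1, 9, 6, 139, 475]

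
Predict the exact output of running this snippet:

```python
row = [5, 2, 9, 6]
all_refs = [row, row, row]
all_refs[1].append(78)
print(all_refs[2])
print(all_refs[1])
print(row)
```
[5, 2, 9, 6, 78]
[5, 2, 9, 6, 78]
[5, 2, 9, 6, 78]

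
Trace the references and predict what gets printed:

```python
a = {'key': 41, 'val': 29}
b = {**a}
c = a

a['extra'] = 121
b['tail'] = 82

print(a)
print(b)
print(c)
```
{'key': 41, 'val': 29, 'extra': 121}
{'key': 41, 'val': 29, 'tail': 82}
{'key': 41, 'val': 29, 'extra': 121}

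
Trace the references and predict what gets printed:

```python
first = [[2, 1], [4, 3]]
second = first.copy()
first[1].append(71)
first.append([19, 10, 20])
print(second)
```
[[2, 1], [4, 3, 71]]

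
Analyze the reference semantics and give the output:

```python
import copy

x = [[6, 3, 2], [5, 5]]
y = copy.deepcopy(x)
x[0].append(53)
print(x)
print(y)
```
[[6, 3, 2, 53], [5, 5]]
[[6, 3, 2], [5, 5]]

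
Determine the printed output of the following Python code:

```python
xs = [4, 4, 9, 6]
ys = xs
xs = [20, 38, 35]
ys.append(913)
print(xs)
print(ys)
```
[20, 38, 35]
[4, 4, 9, 6, 913]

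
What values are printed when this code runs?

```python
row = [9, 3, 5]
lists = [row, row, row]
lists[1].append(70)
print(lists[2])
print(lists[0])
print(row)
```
[9, 3, 5, 70]
[9, 3, 5, 70]
[9, 3, 5, 70]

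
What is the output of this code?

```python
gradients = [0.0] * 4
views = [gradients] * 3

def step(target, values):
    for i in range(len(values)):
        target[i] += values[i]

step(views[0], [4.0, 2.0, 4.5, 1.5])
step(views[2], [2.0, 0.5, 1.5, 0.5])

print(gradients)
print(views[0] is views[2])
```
[6.0, 2.5, 6.0, 2.0]
True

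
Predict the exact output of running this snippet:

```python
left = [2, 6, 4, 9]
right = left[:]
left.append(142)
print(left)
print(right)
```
[2, 6, 4, 9, 142]
[2, 6, 4, 9]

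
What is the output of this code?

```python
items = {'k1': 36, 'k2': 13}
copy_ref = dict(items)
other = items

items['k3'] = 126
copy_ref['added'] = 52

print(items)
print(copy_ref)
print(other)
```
{'k1': 36, 'k2': 13, 'k3': 126}
{'k1': 36, 'k2': 13, 'added': 52}
{'k1': 36, 'k2': 13, 'k3': 126}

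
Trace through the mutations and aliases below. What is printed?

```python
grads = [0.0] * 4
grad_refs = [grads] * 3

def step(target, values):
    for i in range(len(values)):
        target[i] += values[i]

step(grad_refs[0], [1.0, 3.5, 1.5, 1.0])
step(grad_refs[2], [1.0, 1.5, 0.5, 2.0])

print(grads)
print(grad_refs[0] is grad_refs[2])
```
[2.0, 5.0, 2.0, 3.0]
True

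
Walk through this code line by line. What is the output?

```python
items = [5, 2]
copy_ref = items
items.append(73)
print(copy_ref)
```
[5, 2, 73]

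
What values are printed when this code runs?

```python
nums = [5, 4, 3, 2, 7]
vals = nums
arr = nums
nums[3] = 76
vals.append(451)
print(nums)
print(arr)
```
[5, 4, 3, 76, 7, 451]
[5, 4, 3, 76, 7, 451]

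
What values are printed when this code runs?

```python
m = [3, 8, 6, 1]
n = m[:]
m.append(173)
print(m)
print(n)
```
[3, 8, 6, 1, 173]
[3, 8, 6, 1]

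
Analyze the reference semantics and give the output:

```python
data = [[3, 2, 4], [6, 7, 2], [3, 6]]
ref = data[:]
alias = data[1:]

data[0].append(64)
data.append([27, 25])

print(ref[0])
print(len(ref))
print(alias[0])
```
[3, 2, 4, 64]
3
[6, 7, 2]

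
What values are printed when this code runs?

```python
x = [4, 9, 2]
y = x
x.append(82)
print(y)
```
[4, 9, 2, 82]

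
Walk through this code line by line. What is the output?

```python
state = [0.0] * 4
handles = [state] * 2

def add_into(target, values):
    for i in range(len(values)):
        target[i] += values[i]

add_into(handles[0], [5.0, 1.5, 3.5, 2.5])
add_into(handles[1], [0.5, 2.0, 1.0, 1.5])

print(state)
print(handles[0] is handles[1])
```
[5.5, 3.5, 4.5, 4.0]
True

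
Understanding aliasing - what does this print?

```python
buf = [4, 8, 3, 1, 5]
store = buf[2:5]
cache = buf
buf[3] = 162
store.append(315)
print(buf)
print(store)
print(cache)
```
[4, 8, 3, 162, 5]
[3, 1, 5, 315]
[4, 8, 3, 162, 5]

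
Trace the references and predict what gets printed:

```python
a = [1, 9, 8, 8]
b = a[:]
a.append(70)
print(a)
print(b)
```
[1, 9, 8, 8, 70]
[1, 9, 8, 8]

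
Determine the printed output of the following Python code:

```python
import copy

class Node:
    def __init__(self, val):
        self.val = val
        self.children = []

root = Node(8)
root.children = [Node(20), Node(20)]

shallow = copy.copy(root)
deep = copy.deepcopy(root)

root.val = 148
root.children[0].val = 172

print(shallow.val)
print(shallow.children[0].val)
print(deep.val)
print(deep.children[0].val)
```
8
172
8
20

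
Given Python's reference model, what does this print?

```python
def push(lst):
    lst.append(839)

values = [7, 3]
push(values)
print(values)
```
[7, 3, 839]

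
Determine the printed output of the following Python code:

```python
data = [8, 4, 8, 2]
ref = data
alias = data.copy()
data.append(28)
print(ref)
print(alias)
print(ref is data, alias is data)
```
[8, 4, 8, 2, 28]
[8, 4, 8, 2]
True False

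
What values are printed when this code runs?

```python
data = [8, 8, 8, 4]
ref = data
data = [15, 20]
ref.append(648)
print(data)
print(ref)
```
[15, 20]
[8, 8, 8, 4, 648]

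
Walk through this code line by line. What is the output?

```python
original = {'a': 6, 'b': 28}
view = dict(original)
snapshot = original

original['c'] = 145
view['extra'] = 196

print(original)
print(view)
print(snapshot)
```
{'a': 6, 'b': 28, 'c': 145}
{'a': 6, 'b': 28, 'extra': 196}
{'a': 6, 'b': 28, 'c': 145}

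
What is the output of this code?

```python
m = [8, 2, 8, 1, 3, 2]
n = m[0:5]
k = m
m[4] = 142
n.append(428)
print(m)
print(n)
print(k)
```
[8, 2, 8, 1, 142, 2]
[8, 2, 8, 1, 3, 428]
[8, 2, 8, 1, 142, 2]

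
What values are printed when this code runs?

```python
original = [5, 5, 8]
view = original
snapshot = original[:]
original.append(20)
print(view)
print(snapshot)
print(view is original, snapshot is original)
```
[5, 5, 8, 20]
[5, 5, 8]
True False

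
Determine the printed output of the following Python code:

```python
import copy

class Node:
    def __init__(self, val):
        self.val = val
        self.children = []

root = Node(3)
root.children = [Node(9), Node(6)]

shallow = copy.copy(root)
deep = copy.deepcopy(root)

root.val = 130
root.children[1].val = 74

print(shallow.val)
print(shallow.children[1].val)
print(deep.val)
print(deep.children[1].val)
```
3
74
3
6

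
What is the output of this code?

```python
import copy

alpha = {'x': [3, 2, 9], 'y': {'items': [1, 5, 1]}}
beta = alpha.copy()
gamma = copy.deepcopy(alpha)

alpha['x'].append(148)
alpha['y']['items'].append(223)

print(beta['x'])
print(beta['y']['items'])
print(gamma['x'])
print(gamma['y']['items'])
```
[3, 2, 9, 148]
[1, 5, 1, 223]
[3, 2, 9]
[1, 5, 1]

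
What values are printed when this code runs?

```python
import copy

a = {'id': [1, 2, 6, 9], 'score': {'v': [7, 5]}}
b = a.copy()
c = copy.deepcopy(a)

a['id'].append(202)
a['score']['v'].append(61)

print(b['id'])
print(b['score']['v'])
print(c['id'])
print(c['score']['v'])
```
[1, 2, 6, 9, 202]
[7, 5, 61]
[1, 2, 6, 9]
[7, 5]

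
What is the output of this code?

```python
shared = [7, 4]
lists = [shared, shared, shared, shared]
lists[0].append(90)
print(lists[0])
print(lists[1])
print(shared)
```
[7, 4, 90]
[7, 4, 90]
[7, 4, 90]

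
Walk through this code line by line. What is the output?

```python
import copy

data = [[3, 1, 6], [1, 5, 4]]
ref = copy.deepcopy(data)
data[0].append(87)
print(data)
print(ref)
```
[[3, 1, 6, 87], [1, 5, 4]]
[[3, 1, 6], [1, 5, 4]]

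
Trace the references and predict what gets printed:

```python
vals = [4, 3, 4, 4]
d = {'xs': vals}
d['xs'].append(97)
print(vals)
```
[4, 3, 4, 4, 97]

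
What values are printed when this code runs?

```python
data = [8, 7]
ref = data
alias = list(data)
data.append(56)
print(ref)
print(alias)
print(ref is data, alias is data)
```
[8, 7, 56]
[8, 7]
True False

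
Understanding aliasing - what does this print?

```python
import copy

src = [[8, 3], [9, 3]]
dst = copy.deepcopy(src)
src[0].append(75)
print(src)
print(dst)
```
[[8, 3, 75], [9, 3]]
[[8, 3], [9, 3]]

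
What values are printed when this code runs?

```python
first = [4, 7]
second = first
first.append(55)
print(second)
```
[4, 7, 55]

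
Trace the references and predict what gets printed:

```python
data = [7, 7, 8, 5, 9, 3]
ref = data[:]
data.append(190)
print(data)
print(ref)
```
[7, 7, 8, 5, 9, 3, 190]
[7, 7, 8, 5, 9, 3]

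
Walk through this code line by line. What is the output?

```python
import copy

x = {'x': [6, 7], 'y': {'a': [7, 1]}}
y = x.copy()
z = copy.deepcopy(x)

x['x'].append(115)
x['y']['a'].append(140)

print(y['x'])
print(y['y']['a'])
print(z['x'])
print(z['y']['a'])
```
[6, 7, 115]
[7, 1, 140]
[6, 7]
[7, 1]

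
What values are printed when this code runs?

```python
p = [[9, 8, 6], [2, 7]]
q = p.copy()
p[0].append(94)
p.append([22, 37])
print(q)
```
[[9, 8, 6, 94], [2, 7]]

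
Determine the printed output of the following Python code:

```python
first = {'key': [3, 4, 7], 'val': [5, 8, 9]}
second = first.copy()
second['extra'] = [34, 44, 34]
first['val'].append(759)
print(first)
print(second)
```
{'key': [3, 4, 7], 'val': [5, 8, 9, 759]}
{'key': [3, 4, 7], 'val': [5, 8, 9, 759], 'extra': [34, 44, 34]}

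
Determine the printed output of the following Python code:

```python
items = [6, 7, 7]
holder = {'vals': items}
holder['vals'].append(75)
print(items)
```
[6, 7, 7, 75]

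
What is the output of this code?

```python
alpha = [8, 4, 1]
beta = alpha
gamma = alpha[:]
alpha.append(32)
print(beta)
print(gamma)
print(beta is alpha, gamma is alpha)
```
[8, 4, 1, 32]
[8, 4, 1]
True False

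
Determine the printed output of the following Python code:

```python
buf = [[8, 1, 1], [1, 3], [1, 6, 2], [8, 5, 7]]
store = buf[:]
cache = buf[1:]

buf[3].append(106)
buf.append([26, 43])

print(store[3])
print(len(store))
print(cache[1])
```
[8, 5, 7, 106]
4
[1, 6, 2]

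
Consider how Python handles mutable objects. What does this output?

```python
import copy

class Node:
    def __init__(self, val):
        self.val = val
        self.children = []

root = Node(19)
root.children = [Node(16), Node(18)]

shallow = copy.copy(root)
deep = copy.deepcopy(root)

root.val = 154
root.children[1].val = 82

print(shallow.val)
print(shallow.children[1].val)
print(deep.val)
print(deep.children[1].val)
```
19
82
19
18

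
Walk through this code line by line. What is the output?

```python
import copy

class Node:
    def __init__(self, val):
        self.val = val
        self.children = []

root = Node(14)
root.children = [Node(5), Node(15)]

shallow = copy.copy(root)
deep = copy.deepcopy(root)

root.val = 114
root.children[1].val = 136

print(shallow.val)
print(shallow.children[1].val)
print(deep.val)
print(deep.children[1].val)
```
14
136
14
15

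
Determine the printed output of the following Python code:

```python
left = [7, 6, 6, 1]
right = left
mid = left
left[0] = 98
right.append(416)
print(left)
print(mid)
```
[98, 6, 6, 1, 416]
[98, 6, 6, 1, 416]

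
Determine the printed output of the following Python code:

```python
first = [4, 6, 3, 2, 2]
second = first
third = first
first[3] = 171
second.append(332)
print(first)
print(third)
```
[4, 6, 3, 171, 2, 332]
[4, 6, 3, 171, 2, 332]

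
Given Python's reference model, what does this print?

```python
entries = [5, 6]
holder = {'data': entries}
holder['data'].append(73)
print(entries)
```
[5, 6, 73]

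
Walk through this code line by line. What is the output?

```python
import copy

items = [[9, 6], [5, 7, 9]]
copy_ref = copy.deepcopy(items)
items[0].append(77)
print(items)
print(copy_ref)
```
[[9, 6, 77], [5, 7, 9]]
[[9, 6], [5, 7, 9]]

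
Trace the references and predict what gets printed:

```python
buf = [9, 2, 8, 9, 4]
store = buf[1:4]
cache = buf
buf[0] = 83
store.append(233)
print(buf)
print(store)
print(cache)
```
[83, 2, 8, 9, 4]
[2, 8, 9, 233]
[83, 2, 8, 9, 4]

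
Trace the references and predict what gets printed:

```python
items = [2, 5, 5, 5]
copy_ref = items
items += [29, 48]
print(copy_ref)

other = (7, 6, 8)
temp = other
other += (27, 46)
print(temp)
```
[2, 5, 5, 5, 29, 48]
(7, 6, 8)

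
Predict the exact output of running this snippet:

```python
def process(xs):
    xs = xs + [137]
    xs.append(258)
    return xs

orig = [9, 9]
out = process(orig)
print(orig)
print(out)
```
[9, 9]
[9, 9, 137, 258]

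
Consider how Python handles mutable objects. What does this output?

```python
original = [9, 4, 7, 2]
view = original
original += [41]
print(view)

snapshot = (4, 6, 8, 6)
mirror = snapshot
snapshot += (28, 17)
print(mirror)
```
[9, 4, 7, 2, 41]
(4, 6, 8, 6)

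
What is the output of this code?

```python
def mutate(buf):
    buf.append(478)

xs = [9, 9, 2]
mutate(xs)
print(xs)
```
[9, 9, 2, 478]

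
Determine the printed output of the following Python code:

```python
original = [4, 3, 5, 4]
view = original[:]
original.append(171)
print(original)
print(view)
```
[4, 3, 5, 4, 171]
[4, 3, 5, 4]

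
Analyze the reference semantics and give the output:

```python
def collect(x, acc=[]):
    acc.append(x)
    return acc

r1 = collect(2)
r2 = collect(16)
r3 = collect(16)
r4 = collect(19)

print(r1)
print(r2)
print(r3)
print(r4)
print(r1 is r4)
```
[2, 16, 16, 19]
[2, 16, 16, 19]
[2, 16, 16, 19]
[2, 16, 16, 19]
True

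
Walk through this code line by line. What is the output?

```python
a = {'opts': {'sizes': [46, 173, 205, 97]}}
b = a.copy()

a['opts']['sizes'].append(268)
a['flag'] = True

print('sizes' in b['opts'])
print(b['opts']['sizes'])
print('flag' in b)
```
True
[46, 173, 205, 97, 268]
False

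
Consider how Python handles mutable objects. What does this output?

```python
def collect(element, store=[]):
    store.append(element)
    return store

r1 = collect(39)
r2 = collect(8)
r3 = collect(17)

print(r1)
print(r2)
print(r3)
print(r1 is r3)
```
[39, 8, 17]
[39, 8, 17]
[39, 8, 17]
True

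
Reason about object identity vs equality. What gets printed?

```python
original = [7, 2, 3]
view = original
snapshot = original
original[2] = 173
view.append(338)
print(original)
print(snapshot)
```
[7, 2, 173, 338]
[7, 2, 173, 338]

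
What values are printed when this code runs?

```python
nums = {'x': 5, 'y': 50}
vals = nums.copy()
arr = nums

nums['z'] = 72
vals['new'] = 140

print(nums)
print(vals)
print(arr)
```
{'x': 5, 'y': 50, 'z': 72}
{'x': 5, 'y': 50, 'new': 140}
{'x': 5, 'y': 50, 'z': 72}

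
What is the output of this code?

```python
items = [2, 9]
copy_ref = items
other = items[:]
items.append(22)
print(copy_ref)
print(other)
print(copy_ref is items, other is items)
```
[2, 9, 22]
[2, 9]
True False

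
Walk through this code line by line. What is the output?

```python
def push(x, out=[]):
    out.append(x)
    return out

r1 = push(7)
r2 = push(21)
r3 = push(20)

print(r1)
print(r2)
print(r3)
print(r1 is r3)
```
[7, 21, 20]
[7, 21, 20]
[7, 21, 20]
True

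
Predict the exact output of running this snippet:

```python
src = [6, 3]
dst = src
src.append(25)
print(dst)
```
[6, 3, 25]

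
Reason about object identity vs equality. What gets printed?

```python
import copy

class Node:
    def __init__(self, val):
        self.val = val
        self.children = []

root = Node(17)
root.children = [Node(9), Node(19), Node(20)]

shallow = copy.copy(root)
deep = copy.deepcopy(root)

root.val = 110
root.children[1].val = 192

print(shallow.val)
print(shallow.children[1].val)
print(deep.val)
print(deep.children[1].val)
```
17
192
17
19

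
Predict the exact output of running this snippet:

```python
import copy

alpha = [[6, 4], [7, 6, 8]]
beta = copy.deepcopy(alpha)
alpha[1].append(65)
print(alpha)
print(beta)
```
[[6, 4], [7, 6, 8, 65]]
[[6, 4], [7, 6, 8]]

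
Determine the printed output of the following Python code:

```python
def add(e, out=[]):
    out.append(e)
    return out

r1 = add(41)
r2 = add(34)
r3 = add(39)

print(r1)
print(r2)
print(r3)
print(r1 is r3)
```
[41, 34, 39]
[41, 34, 39]
[41, 34, 39]
True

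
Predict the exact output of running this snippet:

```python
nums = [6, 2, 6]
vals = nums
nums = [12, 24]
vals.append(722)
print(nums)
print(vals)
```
[12, 24]
[6, 2, 6, 722]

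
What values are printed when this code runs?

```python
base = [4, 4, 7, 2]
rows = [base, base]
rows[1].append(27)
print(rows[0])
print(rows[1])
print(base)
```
[4, 4, 7, 2, 27]
[4, 4, 7, 2, 27]
[4, 4, 7, 2, 27]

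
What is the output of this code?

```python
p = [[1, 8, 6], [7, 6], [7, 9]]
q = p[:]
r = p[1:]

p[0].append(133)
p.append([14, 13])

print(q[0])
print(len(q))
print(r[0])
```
[1, 8, 6, 133]
3
[7, 6]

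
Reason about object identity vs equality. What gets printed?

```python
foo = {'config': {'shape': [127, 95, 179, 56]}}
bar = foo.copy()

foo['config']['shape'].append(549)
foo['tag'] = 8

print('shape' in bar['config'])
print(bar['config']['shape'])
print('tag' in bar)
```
True
[127, 95, 179, 56, 549]
False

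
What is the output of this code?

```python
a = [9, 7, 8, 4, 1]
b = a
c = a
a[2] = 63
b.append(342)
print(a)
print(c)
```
[9, 7, 63, 4, 1, 342]
[9, 7, 63, 4, 1, 342]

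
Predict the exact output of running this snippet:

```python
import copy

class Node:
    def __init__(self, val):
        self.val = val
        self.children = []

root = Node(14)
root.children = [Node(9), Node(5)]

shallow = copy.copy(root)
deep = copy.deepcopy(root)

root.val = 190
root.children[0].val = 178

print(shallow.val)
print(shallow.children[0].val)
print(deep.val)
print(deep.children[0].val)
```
14
178
14
9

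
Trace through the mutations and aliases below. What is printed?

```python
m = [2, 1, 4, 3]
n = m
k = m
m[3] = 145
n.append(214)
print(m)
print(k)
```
[2, 1, 4, 145, 214]
[2, 1, 4, 145, 214]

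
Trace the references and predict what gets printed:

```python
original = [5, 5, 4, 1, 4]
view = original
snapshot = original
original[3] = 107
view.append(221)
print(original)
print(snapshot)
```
[5, 5, 4, 107, 4, 221]
[5, 5, 4, 107, 4, 221]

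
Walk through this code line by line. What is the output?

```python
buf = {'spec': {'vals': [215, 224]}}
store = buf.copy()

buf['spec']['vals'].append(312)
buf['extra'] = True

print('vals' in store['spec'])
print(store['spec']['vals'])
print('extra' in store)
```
True
[215, 224, 312]
False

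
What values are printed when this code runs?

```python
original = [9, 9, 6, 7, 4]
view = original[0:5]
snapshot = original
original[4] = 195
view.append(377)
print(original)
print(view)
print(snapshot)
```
[9, 9, 6, 7, 195]
[9, 9, 6, 7, 4, 377]
[9, 9, 6, 7, 195]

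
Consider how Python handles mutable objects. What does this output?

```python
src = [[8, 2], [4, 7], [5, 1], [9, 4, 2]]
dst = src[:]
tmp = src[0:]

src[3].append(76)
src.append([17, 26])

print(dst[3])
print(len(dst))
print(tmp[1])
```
[9, 4, 2, 76]
4
[4, 7]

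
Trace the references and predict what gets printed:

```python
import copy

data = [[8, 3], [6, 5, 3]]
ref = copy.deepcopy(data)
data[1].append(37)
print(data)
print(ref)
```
[[8, 3], [6, 5, 3, 37]]
[[8, 3], [6, 5, 3]]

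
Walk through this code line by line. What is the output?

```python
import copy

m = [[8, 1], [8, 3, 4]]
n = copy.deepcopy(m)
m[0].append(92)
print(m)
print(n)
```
[[8, 1, 92], [8, 3, 4]]
[[8, 1], [8, 3, 4]]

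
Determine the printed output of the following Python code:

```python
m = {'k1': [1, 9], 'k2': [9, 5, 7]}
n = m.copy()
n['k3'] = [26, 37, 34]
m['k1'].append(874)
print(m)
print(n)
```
{'k1': [1, 9, 874], 'k2': [9, 5, 7]}
{'k1': [1, 9, 874], 'k2': [9, 5, 7], 'k3': [26, 37, 34]}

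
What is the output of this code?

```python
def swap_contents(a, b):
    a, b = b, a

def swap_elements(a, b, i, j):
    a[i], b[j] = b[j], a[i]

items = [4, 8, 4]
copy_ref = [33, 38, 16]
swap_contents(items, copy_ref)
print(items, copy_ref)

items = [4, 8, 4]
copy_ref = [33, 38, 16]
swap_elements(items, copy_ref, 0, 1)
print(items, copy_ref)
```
[4, 8, 4] [33, 38, 16]
[38, 8, 4] [33, 4, 16]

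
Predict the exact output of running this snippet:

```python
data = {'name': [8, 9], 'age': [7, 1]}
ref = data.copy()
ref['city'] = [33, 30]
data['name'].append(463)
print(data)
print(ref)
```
{'name': [8, 9, 463], 'age': [7, 1]}
{'name': [8, 9, 463], 'age': [7, 1], 'city': [33, 30]}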